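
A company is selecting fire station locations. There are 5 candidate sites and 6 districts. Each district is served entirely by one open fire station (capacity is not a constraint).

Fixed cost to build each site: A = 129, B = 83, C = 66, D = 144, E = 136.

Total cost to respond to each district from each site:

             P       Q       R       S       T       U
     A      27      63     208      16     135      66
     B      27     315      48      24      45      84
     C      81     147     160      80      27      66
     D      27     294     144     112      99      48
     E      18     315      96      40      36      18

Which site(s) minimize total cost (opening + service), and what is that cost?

Open A and B; minimum total cost 477.

For any fixed open set, each district goes to its cheapest open site; total = fixed + service.
{A, B}: P→A 27, Q→A 63, R→B 48, S→A 16, T→B 45, U→A 66. Service 265; fixed 212; total 477.
{B, C}: P→B 27, Q→C 147, R→B 48, S→B 24, T→C 27, U→C 66. Service 339; fixed 149; total 488.
{A, E}: P→E 18, Q→A 63, R→E 96, S→A 16, T→E 36, U→E 18. Service 247; fixed 265; total 512.
{A, B, C, D, E}: service 190 + fixed 558 = 748
No other subset beats 477.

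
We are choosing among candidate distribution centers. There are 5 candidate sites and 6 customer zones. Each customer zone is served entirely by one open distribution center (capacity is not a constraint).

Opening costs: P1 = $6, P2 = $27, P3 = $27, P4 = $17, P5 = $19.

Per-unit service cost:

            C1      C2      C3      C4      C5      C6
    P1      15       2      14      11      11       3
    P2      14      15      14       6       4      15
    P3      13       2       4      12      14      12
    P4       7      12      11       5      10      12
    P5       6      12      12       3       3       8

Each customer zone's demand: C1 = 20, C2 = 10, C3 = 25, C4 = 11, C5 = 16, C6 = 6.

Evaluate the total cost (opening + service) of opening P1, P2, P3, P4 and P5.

Total cost: 435

Each customer zone is assigned to its cheapest site among the open ones.
{P1, P2, P3, P4, P5}: C1→P5 6·20=120, C2→P1 2·10=20, C3→P3 4·25=100, C4→P5 3·11=33, C5→P5 3·16=48, C6→P1 3·6=18. Service 339; fixed 96; total 435.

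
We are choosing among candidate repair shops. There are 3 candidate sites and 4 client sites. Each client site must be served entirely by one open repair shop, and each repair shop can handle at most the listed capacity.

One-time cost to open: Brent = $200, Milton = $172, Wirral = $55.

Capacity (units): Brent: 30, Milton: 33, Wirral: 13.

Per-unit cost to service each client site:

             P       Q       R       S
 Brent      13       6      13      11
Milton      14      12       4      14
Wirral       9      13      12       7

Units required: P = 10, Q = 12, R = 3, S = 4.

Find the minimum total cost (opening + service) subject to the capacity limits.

Minimum total cost: 485

Open {Brent}: P→Brent 13·10=130, Q→Brent 6·12=72, R→Brent 13·3=39, S→Brent 11·4=44.
Loads: Brent carries 29/30. Service 285; fixed 200; total 485.
Next best feasible plan costs 497.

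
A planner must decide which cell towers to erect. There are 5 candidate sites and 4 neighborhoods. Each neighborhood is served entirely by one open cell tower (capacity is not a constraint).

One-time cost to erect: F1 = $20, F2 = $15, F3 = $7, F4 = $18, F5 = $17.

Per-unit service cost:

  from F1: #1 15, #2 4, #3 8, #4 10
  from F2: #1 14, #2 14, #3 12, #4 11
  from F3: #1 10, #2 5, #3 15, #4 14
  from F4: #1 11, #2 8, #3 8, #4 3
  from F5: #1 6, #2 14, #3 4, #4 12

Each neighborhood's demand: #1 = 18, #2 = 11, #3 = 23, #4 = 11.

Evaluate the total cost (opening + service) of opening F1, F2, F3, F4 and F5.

Total cost: 354

Each neighborhood is assigned to its cheapest site among the open ones.
{F1, F2, F3, F4, F5}: #1→F5 6·18=108, #2→F1 4·11=44, #3→F5 4·23=92, #4→F4 3·11=33. Service 277; fixed 77; total 354.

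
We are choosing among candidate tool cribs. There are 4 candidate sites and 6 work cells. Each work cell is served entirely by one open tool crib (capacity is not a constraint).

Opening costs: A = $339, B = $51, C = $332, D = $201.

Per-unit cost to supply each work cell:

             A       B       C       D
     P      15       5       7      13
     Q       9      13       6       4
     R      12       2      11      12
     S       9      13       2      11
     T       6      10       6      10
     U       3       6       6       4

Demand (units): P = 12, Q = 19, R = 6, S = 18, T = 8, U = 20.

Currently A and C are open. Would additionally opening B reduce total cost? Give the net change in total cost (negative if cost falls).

Yes — net change −27 (cost falls by 27).

Current service cost with {A, C}: 408.
Adding B: each work cell re-picks its cheapest; new service cost 330, saving 78.
Extra fixed cost: 51. Net change = 51 − 78 = -27.
(Totals: 1079 → 1052.)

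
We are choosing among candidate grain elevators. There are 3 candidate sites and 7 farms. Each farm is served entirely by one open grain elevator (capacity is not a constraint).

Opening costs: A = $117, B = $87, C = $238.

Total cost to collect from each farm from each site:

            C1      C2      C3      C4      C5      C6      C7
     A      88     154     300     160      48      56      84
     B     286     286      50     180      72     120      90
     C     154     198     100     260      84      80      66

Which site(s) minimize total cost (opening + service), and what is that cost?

Open A and B; minimum total cost 844.

For any fixed open set, each farm goes to its cheapest open site; total = fixed + service.
{A, B}: C1→A 88, C2→A 154, C3→B 50, C4→A 160, C5→A 48, C6→A 56, C7→A 84. Service 640; fixed 204; total 844.
{A}: service 890 + fixed 117 = 1007
{A, C}: C1→A 88, C2→A 154, C3→C 100, C4→A 160, C5→A 48, C6→A 56, C7→C 66. Service 672; fixed 355; total 1027.
{A, B, C}: C1→A 88, C2→A 154, C3→B 50, C4→A 160, C5→A 48, C6→A 56, C7→C 66. Service 622; fixed 442; total 1064.
(All 7 nonempty subsets were checked; A and B is lowest.)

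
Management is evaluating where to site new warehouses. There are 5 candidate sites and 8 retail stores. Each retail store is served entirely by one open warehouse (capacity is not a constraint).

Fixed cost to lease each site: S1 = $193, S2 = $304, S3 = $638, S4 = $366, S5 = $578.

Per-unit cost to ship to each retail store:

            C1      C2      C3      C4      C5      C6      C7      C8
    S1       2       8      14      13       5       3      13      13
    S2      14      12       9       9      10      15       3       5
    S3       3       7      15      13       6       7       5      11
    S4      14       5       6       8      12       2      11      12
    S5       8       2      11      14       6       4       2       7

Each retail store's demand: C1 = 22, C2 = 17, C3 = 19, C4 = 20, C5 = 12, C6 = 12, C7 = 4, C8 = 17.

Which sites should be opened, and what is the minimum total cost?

For any fixed open set, each retail store goes to its cheapest open site; total = fixed + service.
{S1, S2}: C1→S1 2·22=44, C2→S1 8·17=136, C3→S2 9·19=171, C4→S2 9·20=180, C5→S1 5·12=60, C6→S1 3·12=36, C7→S2 3·4=12, C8→S2 5·17=85. Service 724; fixed 497; total 1221.
{S1}: C1→S1 2·22=44, C2→S1 8·17=136, C3→S1 14·19=266, C4→S1 13·20=260, C5→S1 5·12=60, C6→S1 3·12=36, C7→S1 13·4=52, C8→S1 13·17=221. Service 1075; fixed 193; total 1268.
{S1, S4}: service 735 + fixed 559 = 1294
{S1, S2, S3, S4, S5}: service 529 + fixed 2079 = 2608
No other subset beats 1221.

Open S1 and S2; minimum total cost 1221.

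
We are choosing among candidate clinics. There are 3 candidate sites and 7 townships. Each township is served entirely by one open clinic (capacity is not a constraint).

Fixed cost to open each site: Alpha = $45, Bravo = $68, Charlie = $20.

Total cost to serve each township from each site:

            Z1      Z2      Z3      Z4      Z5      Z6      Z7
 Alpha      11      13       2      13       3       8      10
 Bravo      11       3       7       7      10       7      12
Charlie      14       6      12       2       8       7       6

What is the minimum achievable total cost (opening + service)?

Minimum total cost: 75

For any fixed open set, each township goes to its cheapest open site; total = fixed + service.
{Charlie}: Z1→Charlie 14, Z2→Charlie 6, Z3→Charlie 12, Z4→Charlie 2, Z5→Charlie 8, Z6→Charlie 7, Z7→Charlie 6. Service 55; fixed 20; total 75.
{Alpha, Charlie}: Z1→Alpha 11, Z2→Charlie 6, Z3→Alpha 2, Z4→Charlie 2, Z5→Alpha 3, Z6→Charlie 7, Z7→Charlie 6. Service 37; fixed 65; total 102.
{Alpha}: service 60 + fixed 45 = 105
{Alpha, Bravo, Charlie}: Z1→Alpha 11, Z2→Bravo 3, Z3→Alpha 2, Z4→Charlie 2, Z5→Alpha 3, Z6→Bravo 7, Z7→Charlie 6. Service 34; fixed 133; total 167.
No other subset beats 75.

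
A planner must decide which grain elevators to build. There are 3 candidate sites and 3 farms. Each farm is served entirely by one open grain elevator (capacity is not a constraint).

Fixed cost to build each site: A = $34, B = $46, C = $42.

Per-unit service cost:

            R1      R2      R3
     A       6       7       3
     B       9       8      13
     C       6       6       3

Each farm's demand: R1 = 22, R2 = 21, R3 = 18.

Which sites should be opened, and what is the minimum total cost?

Open C only; minimum total cost 354.

For any fixed open set, each farm goes to its cheapest open site; total = fixed + service.
{C}: R1→C 6·22=132, R2→C 6·21=126, R3→C 3·18=54. Service 312; fixed 42; total 354.
{A}: R1→A 6·22=132, R2→A 7·21=147, R3→A 3·18=54. Service 333; fixed 34; total 367.
{A, C}: service 312 + fixed 76 = 388
{A, B, C}: R1→A 6·22=132, R2→C 6·21=126, R3→A 3·18=54. Service 312; fixed 122; total 434.
(All 7 nonempty subsets were checked; C only is lowest.)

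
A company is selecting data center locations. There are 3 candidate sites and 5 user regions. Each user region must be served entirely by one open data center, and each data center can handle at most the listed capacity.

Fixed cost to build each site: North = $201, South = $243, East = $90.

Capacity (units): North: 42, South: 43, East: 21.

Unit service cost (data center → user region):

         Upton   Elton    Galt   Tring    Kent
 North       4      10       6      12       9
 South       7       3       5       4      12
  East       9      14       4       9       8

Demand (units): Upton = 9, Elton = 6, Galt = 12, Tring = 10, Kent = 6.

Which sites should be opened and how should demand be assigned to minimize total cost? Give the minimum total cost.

Minimum total cost: 496

Open {South}: Upton→South 7·9=63, Elton→South 3·6=18, Galt→South 5·12=60, Tring→South 4·10=40, Kent→South 12·6=72.
Loads: South carries 43/43. Service 253; fixed 243; total 496.
Next best feasible plan costs 550.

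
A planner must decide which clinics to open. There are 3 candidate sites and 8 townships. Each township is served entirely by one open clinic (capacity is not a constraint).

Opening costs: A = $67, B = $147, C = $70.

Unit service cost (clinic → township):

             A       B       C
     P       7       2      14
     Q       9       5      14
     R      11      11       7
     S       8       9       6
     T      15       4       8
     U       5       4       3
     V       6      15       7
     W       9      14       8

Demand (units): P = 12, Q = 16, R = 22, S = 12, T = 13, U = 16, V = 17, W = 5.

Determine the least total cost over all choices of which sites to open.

For any fixed open set, each township goes to its cheapest open site; total = fixed + service.
{B, C}: P→B 2·12=24, Q→B 5·16=80, R→C 7·22=154, S→C 6·12=72, T→B 4·13=52, U→C 3·16=48, V→C 7·17=119, W→C 8·5=40. Service 589; fixed 217; total 806.
{A, B, C}: P→B 2·12=24, Q→B 5·16=80, R→C 7·22=154, S→C 6·12=72, T→B 4·13=52, U→C 3·16=48, V→A 6·17=102, W→C 8·5=40. Service 572; fixed 284; total 856.
{A, C}: P→A 7·12=84, Q→A 9·16=144, R→C 7·22=154, S→C 6·12=72, T→C 8·13=104, U→C 3·16=48, V→A 6·17=102, W→C 8·5=40. Service 748; fixed 137; total 885.
{A}: service 988 + fixed 67 = 1055
(All 7 nonempty subsets were checked; B and C is lowest.)

Minimum total cost: 806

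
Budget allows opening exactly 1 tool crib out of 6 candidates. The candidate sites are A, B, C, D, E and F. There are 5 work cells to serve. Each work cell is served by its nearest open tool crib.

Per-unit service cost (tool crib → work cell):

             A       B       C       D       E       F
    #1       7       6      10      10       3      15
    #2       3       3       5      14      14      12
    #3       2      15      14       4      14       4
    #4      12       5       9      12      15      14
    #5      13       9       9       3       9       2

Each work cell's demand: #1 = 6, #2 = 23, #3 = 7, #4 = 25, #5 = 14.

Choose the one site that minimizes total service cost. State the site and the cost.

With exactly 1 open, each work cell uses its cheapest among the chosen.
{B}: #1→B 6·6=36, #2→B 3·23=69, #3→B 15·7=105, #4→B 5·25=125, #5→B 9·14=126. Service cost 461.
{A}: service cost 607
{C}: service cost 624
Among all 6 size-1 choices, {B} is lowest.

Choose B only; total service cost 461.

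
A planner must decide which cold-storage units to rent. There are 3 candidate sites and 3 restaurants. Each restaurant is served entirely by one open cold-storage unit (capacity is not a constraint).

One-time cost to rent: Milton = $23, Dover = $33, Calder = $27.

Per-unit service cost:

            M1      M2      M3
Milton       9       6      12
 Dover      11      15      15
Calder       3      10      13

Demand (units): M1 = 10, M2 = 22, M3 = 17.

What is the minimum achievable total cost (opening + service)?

Minimum total cost: 416

For any fixed open set, each restaurant goes to its cheapest open site; total = fixed + service.
{Milton, Calder}: M1→Calder 3·10=30, M2→Milton 6·22=132, M3→Milton 12·17=204. Service 366; fixed 50; total 416.
{Milton}: service 426 + fixed 23 = 449
{Milton, Dover, Calder}: M1→Calder 3·10=30, M2→Milton 6·22=132, M3→Milton 12·17=204. Service 366; fixed 83; total 449.
No other subset beats 416.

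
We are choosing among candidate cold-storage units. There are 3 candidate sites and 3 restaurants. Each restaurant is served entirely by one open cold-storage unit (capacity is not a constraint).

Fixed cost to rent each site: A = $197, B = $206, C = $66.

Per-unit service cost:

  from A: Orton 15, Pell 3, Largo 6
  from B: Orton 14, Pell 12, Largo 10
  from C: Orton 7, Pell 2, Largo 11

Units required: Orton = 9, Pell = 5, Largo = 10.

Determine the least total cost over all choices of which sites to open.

Minimum total cost: 249

For any fixed open set, each restaurant goes to its cheapest open site; total = fixed + service.
{C}: Orton→C 7·9=63, Pell→C 2·5=10, Largo→C 11·10=110. Service 183; fixed 66; total 249.
{A, C}: Orton→C 7·9=63, Pell→C 2·5=10, Largo→A 6·10=60. Service 133; fixed 263; total 396.
{A}: Orton→A 15·9=135, Pell→A 3·5=15, Largo→A 6·10=60. Service 210; fixed 197; total 407.
{A, B, C}: Orton→C 7·9=63, Pell→C 2·5=10, Largo→A 6·10=60. Service 133; fixed 469; total 602.
(All 7 nonempty subsets were checked; C only is lowest.)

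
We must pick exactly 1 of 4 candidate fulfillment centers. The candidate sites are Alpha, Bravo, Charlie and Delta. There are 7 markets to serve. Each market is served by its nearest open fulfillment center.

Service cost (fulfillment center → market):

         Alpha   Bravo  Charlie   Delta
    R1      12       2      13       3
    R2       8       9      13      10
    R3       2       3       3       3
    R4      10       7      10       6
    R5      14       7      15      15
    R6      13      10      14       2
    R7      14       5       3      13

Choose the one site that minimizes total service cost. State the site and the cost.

Choose Bravo only; total service cost 43.

With exactly 1 open, each market uses its cheapest among the chosen.
{Bravo}: R1→Bravo 2, R2→Bravo 9, R3→Bravo 3, R4→Bravo 7, R5→Bravo 7, R6→Bravo 10, R7→Bravo 5. Service cost 43.
{Delta}: service cost 52
{Charlie}: service cost 71
Among all 4 size-1 choices, {Bravo} is lowest.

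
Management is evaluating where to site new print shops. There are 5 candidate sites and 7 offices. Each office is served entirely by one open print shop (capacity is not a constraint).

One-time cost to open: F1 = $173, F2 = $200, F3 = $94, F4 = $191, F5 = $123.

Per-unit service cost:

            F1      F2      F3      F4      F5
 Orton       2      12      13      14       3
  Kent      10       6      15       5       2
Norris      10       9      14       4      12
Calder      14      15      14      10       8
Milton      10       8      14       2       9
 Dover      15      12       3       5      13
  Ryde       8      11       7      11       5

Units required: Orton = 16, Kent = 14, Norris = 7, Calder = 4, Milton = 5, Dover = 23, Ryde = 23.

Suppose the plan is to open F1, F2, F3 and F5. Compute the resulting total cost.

Total cost: 969

Each office is assigned to its cheapest site among the open ones.
{F1, F2, F3, F5}: Orton→F1 2·16=32, Kent→F5 2·14=28, Norris→F2 9·7=63, Calder→F5 8·4=32, Milton→F2 8·5=40, Dover→F3 3·23=69, Ryde→F5 5·23=115. Service 379; fixed 590; total 969.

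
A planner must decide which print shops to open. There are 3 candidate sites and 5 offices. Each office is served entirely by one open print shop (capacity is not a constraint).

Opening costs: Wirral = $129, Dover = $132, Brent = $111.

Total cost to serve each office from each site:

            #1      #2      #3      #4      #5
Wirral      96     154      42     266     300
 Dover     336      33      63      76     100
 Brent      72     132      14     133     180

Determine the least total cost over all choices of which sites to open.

Minimum total cost: 538

For any fixed open set, each office goes to its cheapest open site; total = fixed + service.
{Dover, Brent}: #1→Brent 72, #2→Dover 33, #3→Brent 14, #4→Dover 76, #5→Dover 100. Service 295; fixed 243; total 538.
{Wirral, Dover}: service 347 + fixed 261 = 608
{Brent}: #1→Brent 72, #2→Brent 132, #3→Brent 14, #4→Brent 133, #5→Brent 180. Service 531; fixed 111; total 642.
{Wirral, Dover, Brent}: service 295 + fixed 372 = 667
No other subset beats 538.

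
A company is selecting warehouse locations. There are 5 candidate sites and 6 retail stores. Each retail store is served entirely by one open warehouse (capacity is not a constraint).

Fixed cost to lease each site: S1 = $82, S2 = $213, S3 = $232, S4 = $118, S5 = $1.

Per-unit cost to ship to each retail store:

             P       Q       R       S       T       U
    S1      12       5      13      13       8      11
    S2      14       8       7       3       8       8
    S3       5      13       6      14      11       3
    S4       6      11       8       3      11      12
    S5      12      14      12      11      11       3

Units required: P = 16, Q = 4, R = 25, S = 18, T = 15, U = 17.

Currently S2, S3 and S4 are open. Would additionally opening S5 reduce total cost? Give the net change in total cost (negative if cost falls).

Current service cost with {S2, S3, S4}: 487.
Adding S5: each retail store re-picks its cheapest; new service cost 487, saving 0.
Extra fixed cost: 1. Net change = 1 − 0 = 1.
(Totals: 1050 → 1051.)

No — net change +1 (cost rises by 1).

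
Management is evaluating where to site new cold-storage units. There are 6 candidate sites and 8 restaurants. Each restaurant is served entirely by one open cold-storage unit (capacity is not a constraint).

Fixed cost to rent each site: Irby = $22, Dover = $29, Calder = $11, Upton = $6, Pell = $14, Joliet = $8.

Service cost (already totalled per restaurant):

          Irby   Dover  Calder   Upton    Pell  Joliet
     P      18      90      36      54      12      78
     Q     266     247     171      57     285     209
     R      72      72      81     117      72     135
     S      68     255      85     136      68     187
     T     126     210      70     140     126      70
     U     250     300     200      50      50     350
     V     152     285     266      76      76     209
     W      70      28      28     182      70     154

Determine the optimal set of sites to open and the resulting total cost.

Open Calder, Upton and Pell; minimum total cost 464.

For any fixed open set, each restaurant goes to its cheapest open site; total = fixed + service.
{Calder, Upton, Pell}: P→Pell 12, Q→Upton 57, R→Pell 72, S→Pell 68, T→Calder 70, U→Upton 50, V→Upton 76, W→Calder 28. Service 433; fixed 31; total 464.
{Calder, Upton, Pell, Joliet}: service 433 + fixed 39 = 472
{Irby, Calder, Upton}: service 439 + fixed 39 = 478
{Irby, Dover, Calder, Upton, Pell, Joliet}: service 433 + fixed 90 = 523
No other subset beats 464.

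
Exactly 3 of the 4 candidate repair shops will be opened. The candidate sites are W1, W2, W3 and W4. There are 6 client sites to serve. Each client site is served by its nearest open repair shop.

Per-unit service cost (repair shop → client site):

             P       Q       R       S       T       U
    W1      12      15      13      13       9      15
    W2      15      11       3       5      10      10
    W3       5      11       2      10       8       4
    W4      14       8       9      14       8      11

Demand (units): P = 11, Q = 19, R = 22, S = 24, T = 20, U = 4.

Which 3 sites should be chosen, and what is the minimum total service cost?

With exactly 3 open, each client site uses its cheapest among the chosen.
{W2, W3, W4}: P→W3 5·11=55, Q→W4 8·19=152, R→W3 2·22=44, S→W2 5·24=120, T→W3 8·20=160, U→W3 4·4=16. Service cost 547.
{W1, W2, W3}: service cost 604
{W1, W3, W4}: service cost 667
Among all 4 size-3 choices, {W2, W3, W4} is lowest.

Choose W2, W3 and W4; total service cost 547.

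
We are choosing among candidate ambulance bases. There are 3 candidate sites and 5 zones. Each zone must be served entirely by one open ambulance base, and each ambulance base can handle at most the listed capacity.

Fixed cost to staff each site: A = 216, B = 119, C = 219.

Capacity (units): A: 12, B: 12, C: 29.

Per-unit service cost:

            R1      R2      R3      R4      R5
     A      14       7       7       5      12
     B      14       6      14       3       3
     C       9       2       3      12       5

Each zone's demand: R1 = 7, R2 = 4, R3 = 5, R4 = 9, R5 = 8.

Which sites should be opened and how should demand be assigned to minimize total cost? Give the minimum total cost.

Minimum total cost: 491

Open {B, C}: R1→C 9·7=63, R2→C 2·4=8, R3→C 3·5=15, R4→B 3·9=27, R5→C 5·8=40.
Loads: B carries 9/12, C carries 24/29. Service 153; fixed 338; total 491.
Next best feasible plan costs 556.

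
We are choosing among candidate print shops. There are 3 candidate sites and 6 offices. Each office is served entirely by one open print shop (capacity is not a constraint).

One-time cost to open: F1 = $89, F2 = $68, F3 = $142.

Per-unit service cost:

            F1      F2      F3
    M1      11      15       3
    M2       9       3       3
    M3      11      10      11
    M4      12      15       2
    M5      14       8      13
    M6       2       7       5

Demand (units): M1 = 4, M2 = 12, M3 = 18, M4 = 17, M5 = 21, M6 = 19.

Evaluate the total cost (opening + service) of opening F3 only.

Total cost: 790

Each office is assigned to its cheapest site among the open ones.
{F3}: M1→F3 3·4=12, M2→F3 3·12=36, M3→F3 11·18=198, M4→F3 2·17=34, M5→F3 13·21=273, M6→F3 5·19=95. Service 648; fixed 142; total 790.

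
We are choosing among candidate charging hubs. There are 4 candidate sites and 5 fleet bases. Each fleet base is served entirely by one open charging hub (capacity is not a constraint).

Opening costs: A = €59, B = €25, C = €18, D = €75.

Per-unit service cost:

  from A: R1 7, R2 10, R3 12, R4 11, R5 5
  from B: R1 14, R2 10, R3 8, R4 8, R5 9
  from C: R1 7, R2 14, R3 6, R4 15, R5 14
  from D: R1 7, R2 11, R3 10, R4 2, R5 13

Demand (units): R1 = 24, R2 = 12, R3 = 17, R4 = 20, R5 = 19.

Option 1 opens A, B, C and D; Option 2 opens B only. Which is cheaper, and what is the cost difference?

Option 1: {A, B, C, D}: R1→A 7·24=168, R2→A 10·12=120, R3→C 6·17=102, R4→D 2·20=40, R5→A 5·19=95. Service 525; fixed 177; total 702.
Option 2: {B}: R1→B 14·24=336, R2→B 10·12=120, R3→B 8·17=136, R4→B 8·20=160, R5→B 9·19=171. Service 923; fixed 25; total 948.
Difference: |702 − 948| = 246.

Option 1 is cheaper by 246.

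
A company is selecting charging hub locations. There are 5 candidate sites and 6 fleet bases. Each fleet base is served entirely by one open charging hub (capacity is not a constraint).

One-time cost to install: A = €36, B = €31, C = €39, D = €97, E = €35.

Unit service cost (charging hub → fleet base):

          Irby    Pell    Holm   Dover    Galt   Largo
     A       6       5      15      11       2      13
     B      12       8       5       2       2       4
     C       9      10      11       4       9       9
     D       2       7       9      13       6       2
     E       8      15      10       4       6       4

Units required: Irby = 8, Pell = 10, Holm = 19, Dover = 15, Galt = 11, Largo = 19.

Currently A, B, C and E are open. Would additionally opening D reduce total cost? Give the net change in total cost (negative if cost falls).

Current service cost with {A, B, C, E}: 321.
Adding D: each fleet base re-picks its cheapest; new service cost 251, saving 70.
Extra fixed cost: 97. Net change = 97 − 70 = 27.
(Totals: 462 → 489.)

No — net change +27 (cost rises by 27).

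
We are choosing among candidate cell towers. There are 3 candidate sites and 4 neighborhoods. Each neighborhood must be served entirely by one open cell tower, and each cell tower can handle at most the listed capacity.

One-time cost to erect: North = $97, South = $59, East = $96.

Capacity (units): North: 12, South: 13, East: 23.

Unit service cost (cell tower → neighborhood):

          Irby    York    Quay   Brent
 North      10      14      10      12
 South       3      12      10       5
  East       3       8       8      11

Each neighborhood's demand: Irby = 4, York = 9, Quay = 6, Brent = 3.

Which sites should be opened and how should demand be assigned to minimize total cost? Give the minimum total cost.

Minimum total cost: 261

Open {East}: Irby→East 3·4=12, York→East 8·9=72, Quay→East 8·6=48, Brent→East 11·3=33.
Loads: East carries 22/23. Service 165; fixed 96; total 261.
Next best feasible plan costs 302.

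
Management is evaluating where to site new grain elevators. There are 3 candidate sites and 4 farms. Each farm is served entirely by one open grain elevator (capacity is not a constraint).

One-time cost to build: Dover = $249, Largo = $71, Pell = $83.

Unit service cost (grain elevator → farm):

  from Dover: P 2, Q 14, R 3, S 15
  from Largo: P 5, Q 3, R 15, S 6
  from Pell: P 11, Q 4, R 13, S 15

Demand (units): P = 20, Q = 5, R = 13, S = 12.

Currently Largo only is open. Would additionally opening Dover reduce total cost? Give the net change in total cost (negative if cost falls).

Current service cost with {Largo}: 382.
Adding Dover: each farm re-picks its cheapest; new service cost 166, saving 216.
Extra fixed cost: 249. Net change = 249 − 216 = 33.
(Totals: 453 → 486.)

No — net change +33 (cost rises by 33).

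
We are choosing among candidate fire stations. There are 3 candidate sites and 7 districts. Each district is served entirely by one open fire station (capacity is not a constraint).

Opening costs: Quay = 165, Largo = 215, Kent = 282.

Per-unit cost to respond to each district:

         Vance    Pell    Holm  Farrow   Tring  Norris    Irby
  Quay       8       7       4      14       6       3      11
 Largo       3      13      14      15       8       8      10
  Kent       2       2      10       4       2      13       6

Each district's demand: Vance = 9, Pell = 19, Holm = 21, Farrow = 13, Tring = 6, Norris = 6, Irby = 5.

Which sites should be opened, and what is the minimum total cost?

Open Quay and Kent; minimum total cost 699.

For any fixed open set, each district goes to its cheapest open site; total = fixed + service.
{Quay, Kent}: Vance→Kent 2·9=18, Pell→Kent 2·19=38, Holm→Quay 4·21=84, Farrow→Kent 4·13=52, Tring→Kent 2·6=12, Norris→Quay 3·6=18, Irby→Kent 6·5=30. Service 252; fixed 447; total 699.
{Kent}: service 438 + fixed 282 = 720
{Quay}: Vance→Quay 8·9=72, Pell→Quay 7·19=133, Holm→Quay 4·21=84, Farrow→Quay 14·13=182, Tring→Quay 6·6=36, Norris→Quay 3·6=18, Irby→Quay 11·5=55. Service 580; fixed 165; total 745.
{Quay, Largo, Kent}: Vance→Kent 2·9=18, Pell→Kent 2·19=38, Holm→Quay 4·21=84, Farrow→Kent 4·13=52, Tring→Kent 2·6=12, Norris→Quay 3·6=18, Irby→Kent 6·5=30. Service 252; fixed 662; total 914.
(All 7 nonempty subsets were checked; Quay and Kent is lowest.)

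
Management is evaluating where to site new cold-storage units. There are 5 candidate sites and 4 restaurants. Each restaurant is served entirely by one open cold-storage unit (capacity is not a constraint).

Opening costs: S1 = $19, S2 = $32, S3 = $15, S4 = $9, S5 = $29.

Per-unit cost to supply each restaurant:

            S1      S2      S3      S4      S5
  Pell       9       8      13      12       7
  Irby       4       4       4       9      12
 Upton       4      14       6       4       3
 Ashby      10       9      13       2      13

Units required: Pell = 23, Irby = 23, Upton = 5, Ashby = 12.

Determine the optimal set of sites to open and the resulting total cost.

Open S3, S4 and S5; minimum total cost 345.

For any fixed open set, each restaurant goes to its cheapest open site; total = fixed + service.
{S3, S4, S5}: Pell→S5 7·23=161, Irby→S3 4·23=92, Upton→S5 3·5=15, Ashby→S4 2·12=24. Service 292; fixed 53; total 345.
{S1, S4, S5}: service 292 + fixed 57 = 349
{S2, S4}: service 320 + fixed 41 = 361
{S1, S2, S3, S4, S5}: service 292 + fixed 104 = 396
No other subset beats 345.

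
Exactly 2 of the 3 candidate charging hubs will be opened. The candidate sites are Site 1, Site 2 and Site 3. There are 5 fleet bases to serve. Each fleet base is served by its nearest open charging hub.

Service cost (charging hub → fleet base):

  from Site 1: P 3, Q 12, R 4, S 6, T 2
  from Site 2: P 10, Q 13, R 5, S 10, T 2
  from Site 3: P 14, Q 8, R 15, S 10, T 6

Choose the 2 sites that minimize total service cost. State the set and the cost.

Choose Site 1 and Site 3; total service cost 23.

With exactly 2 open, each fleet base uses its cheapest among the chosen.
{Site 1, Site 3}: P→Site 1 3, Q→Site 3 8, R→Site 1 4, S→Site 1 6, T→Site 1 2. Service cost 23.
{Site 1, Site 2}: service cost 27
{Site 2, Site 3}: service cost 35
Among all 3 size-2 choices, {Site 1, Site 3} is lowest.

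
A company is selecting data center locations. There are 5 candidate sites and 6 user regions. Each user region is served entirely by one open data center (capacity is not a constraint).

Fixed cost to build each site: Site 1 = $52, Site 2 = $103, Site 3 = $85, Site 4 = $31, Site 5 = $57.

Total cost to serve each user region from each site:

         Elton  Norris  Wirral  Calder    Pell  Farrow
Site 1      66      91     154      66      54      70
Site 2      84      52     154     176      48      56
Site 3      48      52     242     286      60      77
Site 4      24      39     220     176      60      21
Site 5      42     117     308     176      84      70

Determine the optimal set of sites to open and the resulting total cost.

Open Site 1 and Site 4; minimum total cost 441.

For any fixed open set, each user region goes to its cheapest open site; total = fixed + service.
{Site 1, Site 4}: Elton→Site 4 24, Norris→Site 4 39, Wirral→Site 1 154, Calder→Site 1 66, Pell→Site 1 54, Farrow→Site 4 21. Service 358; fixed 83; total 441.
{Site 1, Site 4, Site 5}: Elton→Site 4 24, Norris→Site 4 39, Wirral→Site 1 154, Calder→Site 1 66, Pell→Site 1 54, Farrow→Site 4 21. Service 358; fixed 140; total 498.
{Site 1, Site 3, Site 4}: service 358 + fixed 168 = 526
{Site 1, Site 2, Site 3, Site 4, Site 5}: Elton→Site 4 24, Norris→Site 4 39, Wirral→Site 1 154, Calder→Site 1 66, Pell→Site 2 48, Farrow→Site 4 21. Service 352; fixed 328; total 680.
No other subset beats 441.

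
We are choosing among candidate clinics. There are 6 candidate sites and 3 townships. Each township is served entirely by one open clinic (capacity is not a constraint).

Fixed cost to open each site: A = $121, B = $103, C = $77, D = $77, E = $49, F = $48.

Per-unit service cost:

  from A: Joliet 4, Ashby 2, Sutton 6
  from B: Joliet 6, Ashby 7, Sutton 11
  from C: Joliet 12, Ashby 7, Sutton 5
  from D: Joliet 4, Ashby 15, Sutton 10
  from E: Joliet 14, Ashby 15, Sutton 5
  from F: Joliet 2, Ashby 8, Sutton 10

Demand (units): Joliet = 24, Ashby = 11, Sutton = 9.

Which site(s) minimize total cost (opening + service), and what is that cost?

For any fixed open set, each township goes to its cheapest open site; total = fixed + service.
{F}: Joliet→F 2·24=48, Ashby→F 8·11=88, Sutton→F 10·9=90. Service 226; fixed 48; total 274.
{E, F}: service 181 + fixed 97 = 278
{A}: service 172 + fixed 121 = 293
{A, B, C, D, E, F}: service 115 + fixed 475 = 590
No other subset beats 274.

Open F only; minimum total cost 274.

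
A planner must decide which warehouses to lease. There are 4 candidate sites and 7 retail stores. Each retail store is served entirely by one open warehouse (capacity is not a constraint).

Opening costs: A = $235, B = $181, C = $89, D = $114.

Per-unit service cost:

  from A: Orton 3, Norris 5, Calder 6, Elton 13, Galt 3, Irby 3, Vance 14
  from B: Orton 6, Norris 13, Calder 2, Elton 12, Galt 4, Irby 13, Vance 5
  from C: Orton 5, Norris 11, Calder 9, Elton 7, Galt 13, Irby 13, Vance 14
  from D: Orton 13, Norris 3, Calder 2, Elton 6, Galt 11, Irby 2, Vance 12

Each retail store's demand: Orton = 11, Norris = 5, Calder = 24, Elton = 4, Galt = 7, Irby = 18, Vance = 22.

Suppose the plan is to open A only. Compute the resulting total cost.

Each retail store is assigned to its cheapest site among the open ones.
{A}: Orton→A 3·11=33, Norris→A 5·5=25, Calder→A 6·24=144, Elton→A 13·4=52, Galt→A 3·7=21, Irby→A 3·18=54, Vance→A 14·22=308. Service 637; fixed 235; total 872.

Total cost: 872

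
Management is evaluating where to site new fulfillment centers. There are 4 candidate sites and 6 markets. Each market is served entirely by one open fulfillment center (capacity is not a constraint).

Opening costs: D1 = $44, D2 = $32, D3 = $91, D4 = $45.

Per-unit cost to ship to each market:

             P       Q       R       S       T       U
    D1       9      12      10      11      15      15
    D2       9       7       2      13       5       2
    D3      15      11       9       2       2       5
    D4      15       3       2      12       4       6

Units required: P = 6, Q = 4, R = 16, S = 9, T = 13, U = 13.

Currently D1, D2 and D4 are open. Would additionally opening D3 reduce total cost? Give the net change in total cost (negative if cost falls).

Current service cost with {D1, D2, D4}: 275.
Adding D3: each market re-picks its cheapest; new service cost 168, saving 107.
Extra fixed cost: 91. Net change = 91 − 107 = -16.
(Totals: 396 → 380.)

Yes — net change −16 (cost falls by 16).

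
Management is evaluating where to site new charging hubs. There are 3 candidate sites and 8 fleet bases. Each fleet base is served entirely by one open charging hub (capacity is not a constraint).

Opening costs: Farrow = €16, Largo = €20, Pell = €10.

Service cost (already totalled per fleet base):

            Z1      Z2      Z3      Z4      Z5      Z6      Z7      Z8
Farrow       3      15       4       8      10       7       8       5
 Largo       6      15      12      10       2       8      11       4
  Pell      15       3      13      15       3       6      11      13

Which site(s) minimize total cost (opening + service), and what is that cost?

For any fixed open set, each fleet base goes to its cheapest open site; total = fixed + service.
{Farrow, Pell}: Z1→Farrow 3, Z2→Pell 3, Z3→Farrow 4, Z4→Farrow 8, Z5→Pell 3, Z6→Pell 6, Z7→Farrow 8, Z8→Farrow 5. Service 40; fixed 26; total 66.
{Farrow}: service 60 + fixed 16 = 76
{Farrow, Largo, Pell}: Z1→Farrow 3, Z2→Pell 3, Z3→Farrow 4, Z4→Farrow 8, Z5→Largo 2, Z6→Pell 6, Z7→Farrow 8, Z8→Largo 4. Service 38; fixed 46; total 84.
{Pell}: Z1→Pell 15, Z2→Pell 3, Z3→Pell 13, Z4→Pell 15, Z5→Pell 3, Z6→Pell 6, Z7→Pell 11, Z8→Pell 13. Service 79; fixed 10; total 89.
No other subset beats 66.

Open Farrow and Pell; minimum total cost 66.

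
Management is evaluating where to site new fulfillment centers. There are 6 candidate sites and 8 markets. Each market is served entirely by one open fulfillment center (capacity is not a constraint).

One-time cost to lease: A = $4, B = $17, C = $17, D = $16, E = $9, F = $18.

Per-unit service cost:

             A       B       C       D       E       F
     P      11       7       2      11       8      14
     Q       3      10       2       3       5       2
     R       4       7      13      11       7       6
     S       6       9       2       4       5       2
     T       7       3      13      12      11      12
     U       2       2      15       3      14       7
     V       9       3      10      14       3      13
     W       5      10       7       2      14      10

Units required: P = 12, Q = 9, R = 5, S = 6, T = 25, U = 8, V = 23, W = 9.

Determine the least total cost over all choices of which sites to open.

For any fixed open set, each market goes to its cheapest open site; total = fixed + service.
{A, B, C, D}: P→C 2·12=24, Q→C 2·9=18, R→A 4·5=20, S→C 2·6=12, T→B 3·25=75, U→A 2·8=16, V→B 3·23=69, W→D 2·9=18. Service 252; fixed 54; total 306.
{A, B, C, D, E}: P→C 2·12=24, Q→C 2·9=18, R→A 4·5=20, S→C 2·6=12, T→B 3·25=75, U→A 2·8=16, V→B 3·23=69, W→D 2·9=18. Service 252; fixed 63; total 315.
{A, B, C}: P→C 2·12=24, Q→C 2·9=18, R→A 4·5=20, S→C 2·6=12, T→B 3·25=75, U→A 2·8=16, V→B 3·23=69, W→A 5·9=45. Service 279; fixed 38; total 317.
{A, B, C, D, E, F}: P→C 2·12=24, Q→C 2·9=18, R→A 4·5=20, S→C 2·6=12, T→B 3·25=75, U→A 2·8=16, V→B 3·23=69, W→D 2·9=18. Service 252; fixed 81; total 333.
No other subset beats 306.

Minimum total cost: 306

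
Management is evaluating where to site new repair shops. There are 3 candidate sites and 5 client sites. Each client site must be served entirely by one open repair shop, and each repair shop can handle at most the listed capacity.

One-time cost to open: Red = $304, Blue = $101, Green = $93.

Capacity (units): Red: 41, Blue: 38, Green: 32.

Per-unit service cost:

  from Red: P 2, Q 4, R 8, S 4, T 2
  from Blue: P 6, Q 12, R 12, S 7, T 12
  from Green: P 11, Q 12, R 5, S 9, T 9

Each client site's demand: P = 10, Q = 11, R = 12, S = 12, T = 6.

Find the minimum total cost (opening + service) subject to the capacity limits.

Minimum total cost: 581

Open {Red, Green}: P→Red 2·10=20, Q→Red 4·11=44, R→Green 5·12=60, S→Red 4·12=48, T→Red 2·6=12.
Loads: Red carries 39/41, Green carries 12/32. Service 184; fixed 397; total 581.
Next best feasible plan costs 584.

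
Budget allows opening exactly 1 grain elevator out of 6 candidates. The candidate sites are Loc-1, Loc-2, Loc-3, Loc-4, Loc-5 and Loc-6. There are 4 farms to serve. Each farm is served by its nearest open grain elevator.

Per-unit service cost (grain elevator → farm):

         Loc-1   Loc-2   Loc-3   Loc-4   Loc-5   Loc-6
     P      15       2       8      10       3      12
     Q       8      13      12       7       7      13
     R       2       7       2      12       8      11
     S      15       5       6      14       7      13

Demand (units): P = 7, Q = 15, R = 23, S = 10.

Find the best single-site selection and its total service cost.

Choose Loc-3 only; total service cost 342.

With exactly 1 open, each farm uses its cheapest among the chosen.
{Loc-3}: P→Loc-3 8·7=56, Q→Loc-3 12·15=180, R→Loc-3 2·23=46, S→Loc-3 6·10=60. Service cost 342.
{Loc-5}: service cost 380
{Loc-2}: service cost 420
Among all 6 size-1 choices, {Loc-3} is lowest.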